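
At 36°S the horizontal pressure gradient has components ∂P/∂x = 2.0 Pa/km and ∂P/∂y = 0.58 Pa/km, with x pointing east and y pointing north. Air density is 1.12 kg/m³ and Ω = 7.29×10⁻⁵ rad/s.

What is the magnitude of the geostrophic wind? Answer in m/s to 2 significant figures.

Coriolis parameter at 36°S:
f = 2Ω sin φ = 2 × 7.29×10⁻⁵ × sin 36° = 8.57×10⁻⁵ s⁻¹
In the Southern Hemisphere f is negative: f = −8.57×10⁻⁵ s⁻¹.
Component geostrophic relations (x east, y north):
u_g = −(1/(fρ)) ∂P/∂y,  v_g = (1/(fρ)) ∂P/∂x
u_g = −(0.58×10⁻³)/(−8.57×10⁻⁵ × 1.12) = 6.04 m/s;  v_g = (2.0×10⁻³)/(−8.57×10⁻⁵ × 1.12) = −20.8 m/s
|V_g| = √(u_g² + v_g²) = 21.7 m/s

22 m/s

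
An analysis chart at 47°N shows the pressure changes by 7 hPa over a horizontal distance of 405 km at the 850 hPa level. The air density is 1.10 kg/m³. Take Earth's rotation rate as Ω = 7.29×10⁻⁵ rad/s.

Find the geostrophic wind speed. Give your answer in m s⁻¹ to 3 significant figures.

Coriolis parameter at 47°N:
f = 2Ω sin φ = 2 × 7.29×10⁻⁵ × sin 47° = 1.07×10⁻⁴ s⁻¹
Pressure gradient: |∂P/∂n| = 700 Pa / 405000 m = 1.73×10⁻³ Pa/m
Geostrophic balance (pressure-gradient force = Coriolis force):
V_g = (1/(fρ)) |∂P/∂n| = 1.73×10⁻³ / (1.07×10⁻⁴ × 1.10) = 14.7 m/s

14.7 m s⁻¹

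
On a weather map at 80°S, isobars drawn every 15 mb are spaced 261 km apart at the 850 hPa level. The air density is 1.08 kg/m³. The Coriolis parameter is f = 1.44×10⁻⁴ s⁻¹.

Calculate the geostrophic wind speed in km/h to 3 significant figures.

133 km/h

Pressure gradient: |∂P/∂n| = 1500 Pa / 261000 m = 5.75×10⁻³ Pa/m
Geostrophic balance (pressure-gradient force = Coriolis force):
V_g = (1/(fρ)) |∂P/∂n| = 5.75×10⁻³ / (1.44×10⁻⁴ × 1.08) = 37.0 m/s
Converting: 37.0 m/s × 3.6 = 133 km/h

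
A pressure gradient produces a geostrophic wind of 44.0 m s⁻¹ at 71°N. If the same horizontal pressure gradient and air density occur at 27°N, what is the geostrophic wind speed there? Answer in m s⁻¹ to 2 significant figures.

With the same pressure gradient and density, V_g ∝ 1/f ∝ 1/sin φ.
V₂ = V₁ · sin φ₁ / sin φ₂ = 44.0 × sin 71° / sin 27°
V₂ = 44.0 × 0.9455/0.4540 = 92 m s⁻¹

92 m s⁻¹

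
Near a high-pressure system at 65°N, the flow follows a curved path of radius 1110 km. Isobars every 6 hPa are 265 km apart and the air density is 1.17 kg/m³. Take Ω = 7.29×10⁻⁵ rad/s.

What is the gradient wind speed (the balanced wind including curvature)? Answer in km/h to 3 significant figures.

Coriolis parameter at 65°N:
f = 2Ω sin φ = 2 × 7.29×10⁻⁵ × sin 65° = 1.32×10⁻⁴ s⁻¹
Pressure gradient: |∂P/∂n| = 600 Pa / 265000 m = 2.26×10⁻³ Pa/m
Geostrophic speed: V_g = |∂P/∂n|/(fρ) = 2.26×10⁻³/(1.32×10⁻⁴ × 1.17) = 14.6 m/s
Around a high, pressure-gradient force acts outward with centrifugal, so Coriolis balances both:
fV = (1/ρ)|∂P/∂n| + V²/R  →  V² − fR·V + fR·V_g = 0
With fR = 1.32×10⁻⁴ × 1110×10³ m = 147 m/s:
V = [fR − √((fR)² − 4 fR V_g)]/2 = [147 − √(147² − 4×147×14.6)]/2 = 16.5 m/s
Supergeostrophic (V > V_g = 14.6 m/s), as expected around a high.
Converting: 16.5 m/s × 3.6 = 59.4 km/h

59.4 km/h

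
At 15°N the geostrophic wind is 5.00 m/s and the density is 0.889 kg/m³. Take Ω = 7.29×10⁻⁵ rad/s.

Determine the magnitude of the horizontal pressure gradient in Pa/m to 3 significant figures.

Coriolis parameter at 15°N:
f = 2Ω sin φ = 2 × 7.29×10⁻⁵ × sin 15° = 3.77×10⁻⁵ s⁻¹
Geostrophic balance rearranged: |∂P/∂n| = f ρ V_g
|∂P/∂n| = 3.77×10⁻⁵ × 0.889 × 5.00 = 1.68×10⁻⁴ Pa/m

1.68×10⁻⁴ Pa/m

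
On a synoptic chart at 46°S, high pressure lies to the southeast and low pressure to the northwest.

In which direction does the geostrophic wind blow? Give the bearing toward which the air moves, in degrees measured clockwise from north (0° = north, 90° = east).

225°

The pressure-gradient force points toward the northwest (bearing 315°).
Geostrophic balance: in the Southern Hemisphere the Coriolis force deflects motion to the left, so the geostrophic wind blows 90° to the left of the pressure-gradient force (low pressure on the right).
Rotating 315° by 90° counterclockwise gives 225° — the wind blows toward the southwest.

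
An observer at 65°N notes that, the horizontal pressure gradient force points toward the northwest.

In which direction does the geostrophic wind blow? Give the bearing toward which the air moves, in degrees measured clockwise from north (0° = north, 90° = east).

The pressure-gradient force points toward the northwest (bearing 315°).
Geostrophic balance: in the Northern Hemisphere the Coriolis force deflects motion to the right, so the geostrophic wind blows 90° to the right of the pressure-gradient force (low pressure on the left).
Rotating 315° by 90° clockwise gives 045° — the wind blows toward the northeast.

045°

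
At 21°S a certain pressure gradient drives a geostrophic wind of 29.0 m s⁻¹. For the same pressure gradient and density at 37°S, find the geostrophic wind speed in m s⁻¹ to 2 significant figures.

17 m s⁻¹

With the same pressure gradient and density, V_g ∝ 1/f ∝ 1/sin φ.
V₂ = V₁ · sin φ₁ / sin φ₂ = 29.0 × sin 21° / sin 37°
V₂ = 29.0 × 0.3584/0.6018 = 17 m s⁻¹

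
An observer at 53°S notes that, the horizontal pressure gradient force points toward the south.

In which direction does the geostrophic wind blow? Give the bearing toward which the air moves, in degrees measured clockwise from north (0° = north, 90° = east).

090°

The pressure-gradient force points toward the south (bearing 180°).
Geostrophic balance: in the Southern Hemisphere the Coriolis force deflects motion to the left, so the geostrophic wind blows 90° to the left of the pressure-gradient force (low pressure on the right).
Rotating 180° by 90° counterclockwise gives 090° — the wind blows toward the east.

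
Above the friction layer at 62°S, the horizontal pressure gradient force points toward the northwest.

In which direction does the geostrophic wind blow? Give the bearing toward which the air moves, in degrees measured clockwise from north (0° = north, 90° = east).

The pressure-gradient force points toward the northwest (bearing 315°).
Geostrophic balance: in the Southern Hemisphere the Coriolis force deflects motion to the left, so the geostrophic wind blows 90° to the left of the pressure-gradient force (low pressure on the right).
Rotating 315° by 90° counterclockwise gives 225° — the wind blows toward the southwest.

225°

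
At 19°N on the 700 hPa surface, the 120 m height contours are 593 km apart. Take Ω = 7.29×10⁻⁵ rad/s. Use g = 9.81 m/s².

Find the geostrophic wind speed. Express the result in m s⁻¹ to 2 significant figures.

Coriolis parameter at 19°N:
f = 2Ω sin φ = 2 × 7.29×10⁻⁵ × sin 19° = 4.75×10⁻⁵ s⁻¹
Height gradient: |∂Z/∂n| = 120 m / 593000 m = 2.02×10⁻⁴
On a pressure surface, geostrophic balance gives V_g = (g/f)|∂Z/∂n|:
V_g = 9.81 × 2.02×10⁻⁴ / 4.75×10⁻⁵ = 41.8 m/s

42 m s⁻¹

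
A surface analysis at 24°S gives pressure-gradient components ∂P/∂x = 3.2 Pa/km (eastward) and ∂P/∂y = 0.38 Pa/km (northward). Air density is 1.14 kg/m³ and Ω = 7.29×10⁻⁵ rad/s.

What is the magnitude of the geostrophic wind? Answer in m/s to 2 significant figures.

48 m/s

Coriolis parameter at 24°S:
f = 2Ω sin φ = 2 × 7.29×10⁻⁵ × sin 24° = 5.93×10⁻⁵ s⁻¹
In the Southern Hemisphere f is negative: f = −5.93×10⁻⁵ s⁻¹.
Component geostrophic relations (x east, y north):
u_g = −(1/(fρ)) ∂P/∂y,  v_g = (1/(fρ)) ∂P/∂x
u_g = −(0.38×10⁻³)/(−5.93×10⁻⁵ × 1.14) = 5.62 m/s;  v_g = (3.2×10⁻³)/(−5.93×10⁻⁵ × 1.14) = −47.3 m/s
|V_g| = √(u_g² + v_g²) = 47.7 m/s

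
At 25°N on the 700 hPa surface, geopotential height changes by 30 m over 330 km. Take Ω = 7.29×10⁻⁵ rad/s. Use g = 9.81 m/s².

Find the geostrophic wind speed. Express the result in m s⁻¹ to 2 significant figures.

Coriolis parameter at 25°N:
f = 2Ω sin φ = 2 × 7.29×10⁻⁵ × sin 25° = 6.16×10⁻⁵ s⁻¹
Height gradient: |∂Z/∂n| = 30 m / 330000 m = 9.09×10⁻⁵
On a pressure surface, geostrophic balance gives V_g = (g/f)|∂Z/∂n|:
V_g = 9.81 × 9.09×10⁻⁵ / 6.16×10⁻⁵ = 14.5 m/s

14 m s⁻¹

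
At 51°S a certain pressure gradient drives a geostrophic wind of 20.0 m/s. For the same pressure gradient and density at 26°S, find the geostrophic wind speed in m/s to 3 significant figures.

With the same pressure gradient and density, V_g ∝ 1/f ∝ 1/sin φ.
V₂ = V₁ · sin φ₁ / sin φ₂ = 20.0 × sin 51° / sin 26°
V₂ = 20.0 × 0.7771/0.4384 = 35.5 m/s

35.5 m/s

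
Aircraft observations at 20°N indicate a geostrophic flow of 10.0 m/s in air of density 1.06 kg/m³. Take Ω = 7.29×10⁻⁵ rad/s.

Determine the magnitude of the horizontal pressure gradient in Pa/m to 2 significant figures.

Coriolis parameter at 20°N:
f = 2Ω sin φ = 2 × 7.29×10⁻⁵ × sin 20° = 4.99×10⁻⁵ s⁻¹
Geostrophic balance rearranged: |∂P/∂n| = f ρ V_g
|∂P/∂n| = 4.99×10⁻⁵ × 1.06 × 10.0 = 5.29×10⁻⁴ Pa/m

5.3×10⁻⁴ Pa/m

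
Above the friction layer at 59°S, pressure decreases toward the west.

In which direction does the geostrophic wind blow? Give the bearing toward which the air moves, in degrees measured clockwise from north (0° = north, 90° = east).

180°

The pressure-gradient force points toward the west (bearing 270°).
Geostrophic balance: in the Southern Hemisphere the Coriolis force deflects motion to the left, so the geostrophic wind blows 90° to the left of the pressure-gradient force (low pressure on the right).
Rotating 270° by 90° counterclockwise gives 180° — the wind blows toward the south.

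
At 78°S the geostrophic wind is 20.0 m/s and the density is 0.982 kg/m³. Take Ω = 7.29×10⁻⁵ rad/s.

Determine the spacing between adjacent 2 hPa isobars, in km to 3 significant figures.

71.4 km

Coriolis parameter at 78°S:
f = 2Ω sin φ = 2 × 7.29×10⁻⁵ × sin 78° = 1.43×10⁻⁴ s⁻¹
Geostrophic balance rearranged: |∂P/∂n| = f ρ V_g
|∂P/∂n| = 1.43×10⁻⁴ × 0.982 × 20.0 = 2.80×10⁻³ Pa/m
Isobar spacing: Δn = ΔP/|∂P/∂n| = 200 Pa / 2.80×10⁻³ Pa/m = 71405 m ≈ 71.4 km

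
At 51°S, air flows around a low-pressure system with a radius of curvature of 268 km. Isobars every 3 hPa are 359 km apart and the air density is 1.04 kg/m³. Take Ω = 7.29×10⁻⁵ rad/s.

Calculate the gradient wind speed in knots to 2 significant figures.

12 knots

Coriolis parameter at 51°S:
f = 2Ω sin φ = 2 × 7.29×10⁻⁵ × sin 51° = 1.13×10⁻⁴ s⁻¹
Pressure gradient: |∂P/∂n| = 300 Pa / 359000 m = 8.36×10⁻⁴ Pa/m
Geostrophic speed: V_g = |∂P/∂n|/(fρ) = 8.36×10⁻⁴/(1.13×10⁻⁴ × 1.04) = 7.09 m/s
Around a low, centrifugal force acts outward with Coriolis, so pressure-gradient force balances both:
(1/ρ)|∂P/∂n| = fV + V²/R  →  V² + fR·V − fR·V_g = 0
With fR = 1.13×10⁻⁴ × 268×10³ m = 30.4 m/s:
V = [−fR + √((fR)² + 4 fR V_g)]/2 = [−30.4 + √(30.4² + 4×30.4×7.09)]/2 = 5.93 m/s
Subgeostrophic (V < V_g = 7.09 m/s), as expected around a low.
Converting: 5.93 m/s × 1.944 = 12 knots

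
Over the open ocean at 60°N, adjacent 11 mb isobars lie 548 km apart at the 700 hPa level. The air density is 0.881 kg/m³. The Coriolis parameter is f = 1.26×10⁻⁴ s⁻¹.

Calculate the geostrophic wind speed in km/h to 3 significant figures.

65.1 km/h

Pressure gradient: |∂P/∂n| = 1100 Pa / 548000 m = 2.01×10⁻³ Pa/m
Geostrophic balance (pressure-gradient force = Coriolis force):
V_g = (1/(fρ)) |∂P/∂n| = 2.01×10⁻³ / (1.26×10⁻⁴ × 0.881) = 18.1 m/s
Converting: 18.1 m/s × 3.6 = 65.1 km/h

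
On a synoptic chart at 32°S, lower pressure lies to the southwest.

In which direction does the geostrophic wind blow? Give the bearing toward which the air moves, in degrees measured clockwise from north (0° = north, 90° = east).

The pressure-gradient force points toward the southwest (bearing 225°).
Geostrophic balance: in the Southern Hemisphere the Coriolis force deflects motion to the left, so the geostrophic wind blows 90° to the left of the pressure-gradient force (low pressure on the right).
Rotating 225° by 90° counterclockwise gives 135° — the wind blows toward the southeast.

135°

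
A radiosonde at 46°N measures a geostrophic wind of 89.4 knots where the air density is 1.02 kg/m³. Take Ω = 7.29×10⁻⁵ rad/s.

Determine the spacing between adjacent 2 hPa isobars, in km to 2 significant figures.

41 km

Coriolis parameter at 46°N:
f = 2Ω sin φ = 2 × 7.29×10⁻⁵ × sin 46° = 1.05×10⁻⁴ s⁻¹
Wind speed in SI: 89.4 knots = 46.0 m/s
Geostrophic balance rearranged: |∂P/∂n| = f ρ V_g
|∂P/∂n| = 1.05×10⁻⁴ × 1.02 × 46.0 = 4.92×10⁻³ Pa/m
Isobar spacing: Δn = ΔP/|∂P/∂n| = 200 Pa / 4.92×10⁻³ Pa/m = 40650 m ≈ 41 km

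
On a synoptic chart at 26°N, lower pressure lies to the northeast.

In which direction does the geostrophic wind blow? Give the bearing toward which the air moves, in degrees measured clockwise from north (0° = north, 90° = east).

The pressure-gradient force points toward the northeast (bearing 045°).
Geostrophic balance: in the Northern Hemisphere the Coriolis force deflects motion to the right, so the geostrophic wind blows 90° to the right of the pressure-gradient force (low pressure on the left).
Rotating 045° by 90° clockwise gives 135° — the wind blows toward the southeast.

135°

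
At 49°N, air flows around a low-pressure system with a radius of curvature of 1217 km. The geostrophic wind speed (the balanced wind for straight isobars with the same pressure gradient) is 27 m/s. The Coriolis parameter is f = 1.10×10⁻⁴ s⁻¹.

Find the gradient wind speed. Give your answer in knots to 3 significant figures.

Around a low, centrifugal force acts outward with Coriolis, so pressure-gradient force balances both:
(1/ρ)|∂P/∂n| = fV + V²/R  →  V² + fR·V − fR·V_g = 0
With fR = 1.10×10⁻⁴ × 1217×10³ m = 134 m/s:
V = [−fR + √((fR)² + 4 fR V_g)]/2 = [−134 + √(134² + 4×134×27)]/2 = 23 m/s
Subgeostrophic (V < V_g = 27 m/s), as expected around a low.
Converting: 23 m/s × 1.944 = 44.8 knots

44.8 knots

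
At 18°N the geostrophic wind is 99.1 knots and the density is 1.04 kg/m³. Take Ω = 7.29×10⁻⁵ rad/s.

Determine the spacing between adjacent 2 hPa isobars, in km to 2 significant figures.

Coriolis parameter at 18°N:
f = 2Ω sin φ = 2 × 7.29×10⁻⁵ × sin 18° = 4.51×10⁻⁵ s⁻¹
Wind speed in SI: 99.1 knots = 51.0 m/s
Geostrophic balance rearranged: |∂P/∂n| = f ρ V_g
|∂P/∂n| = 4.51×10⁻⁵ × 1.04 × 51.0 = 2.39×10⁻³ Pa/m
Isobar spacing: Δn = ΔP/|∂P/∂n| = 200 Pa / 2.39×10⁻³ Pa/m = 83723 m ≈ 84 km

84 km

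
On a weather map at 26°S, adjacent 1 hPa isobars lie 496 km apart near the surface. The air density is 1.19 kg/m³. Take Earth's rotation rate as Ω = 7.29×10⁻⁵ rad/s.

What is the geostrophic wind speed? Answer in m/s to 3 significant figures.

Coriolis parameter at 26°S:
f = 2Ω sin φ = 2 × 7.29×10⁻⁵ × sin 26° = 6.39×10⁻⁵ s⁻¹
Pressure gradient: |∂P/∂n| = 100 Pa / 496000 m = 2.02×10⁻⁴ Pa/m
Geostrophic balance (pressure-gradient force = Coriolis force):
V_g = (1/(fρ)) |∂P/∂n| = 2.02×10⁻⁴ / (6.39×10⁻⁵ × 1.19) = 2.65 m/s

2.65 m/s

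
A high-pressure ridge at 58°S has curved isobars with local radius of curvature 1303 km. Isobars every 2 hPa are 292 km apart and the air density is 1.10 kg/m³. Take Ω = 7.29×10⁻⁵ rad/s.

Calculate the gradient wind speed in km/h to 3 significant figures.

18.7 km/h

Coriolis parameter at 58°S:
f = 2Ω sin φ = 2 × 7.29×10⁻⁵ × sin 58° = 1.24×10⁻⁴ s⁻¹
Pressure gradient: |∂P/∂n| = 200 Pa / 292000 m = 6.85×10⁻⁴ Pa/m
Geostrophic speed: V_g = |∂P/∂n|/(fρ) = 6.85×10⁻⁴/(1.24×10⁻⁴ × 1.10) = 5.04 m/s
Around a high, pressure-gradient force acts outward with centrifugal, so Coriolis balances both:
fV = (1/ρ)|∂P/∂n| + V²/R  →  V² − fR·V + fR·V_g = 0
With fR = 1.24×10⁻⁴ × 1303×10³ m = 161 m/s:
V = [fR − √((fR)² − 4 fR V_g)]/2 = [161 − √(161² − 4×161×5.04)]/2 = 5.2 m/s
Supergeostrophic (V > V_g = 5.04 m/s), as expected around a high.
Converting: 5.2 m/s × 3.6 = 18.7 km/h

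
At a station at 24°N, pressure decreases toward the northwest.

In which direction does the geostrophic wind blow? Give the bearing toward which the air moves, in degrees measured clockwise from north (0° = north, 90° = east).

The pressure-gradient force points toward the northwest (bearing 315°).
Geostrophic balance: in the Northern Hemisphere the Coriolis force deflects motion to the right, so the geostrophic wind blows 90° to the right of the pressure-gradient force (low pressure on the left).
Rotating 315° by 90° clockwise gives 045° — the wind blows toward the northeast.

045°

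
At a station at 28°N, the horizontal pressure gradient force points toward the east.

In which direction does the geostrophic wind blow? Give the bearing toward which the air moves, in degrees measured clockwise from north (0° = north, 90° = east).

180°

The pressure-gradient force points toward the east (bearing 090°).
Geostrophic balance: in the Northern Hemisphere the Coriolis force deflects motion to the right, so the geostrophic wind blows 90° to the right of the pressure-gradient force (low pressure on the left).
Rotating 090° by 90° clockwise gives 180° — the wind blows toward the south.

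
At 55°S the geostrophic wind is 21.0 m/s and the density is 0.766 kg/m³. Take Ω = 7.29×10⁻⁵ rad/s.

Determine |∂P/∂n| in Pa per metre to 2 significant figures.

1.9×10⁻³ Pa/m

Coriolis parameter at 55°S:
f = 2Ω sin φ = 2 × 7.29×10⁻⁵ × sin 55° = 1.19×10⁻⁴ s⁻¹
Geostrophic balance rearranged: |∂P/∂n| = f ρ V_g
|∂P/∂n| = 1.19×10⁻⁴ × 0.766 × 21.0 = 1.92×10⁻³ Pa/m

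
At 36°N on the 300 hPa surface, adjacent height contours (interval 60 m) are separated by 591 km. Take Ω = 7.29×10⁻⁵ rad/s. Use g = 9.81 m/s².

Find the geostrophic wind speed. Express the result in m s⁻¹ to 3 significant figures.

Coriolis parameter at 36°N:
f = 2Ω sin φ = 2 × 7.29×10⁻⁵ × sin 36° = 8.57×10⁻⁵ s⁻¹
Height gradient: |∂Z/∂n| = 60 m / 591000 m = 1.02×10⁻⁴
On a pressure surface, geostrophic balance gives V_g = (g/f)|∂Z/∂n|:
V_g = 9.81 × 1.02×10⁻⁴ / 8.57×10⁻⁵ = 11.6 m/s

11.6 m s⁻¹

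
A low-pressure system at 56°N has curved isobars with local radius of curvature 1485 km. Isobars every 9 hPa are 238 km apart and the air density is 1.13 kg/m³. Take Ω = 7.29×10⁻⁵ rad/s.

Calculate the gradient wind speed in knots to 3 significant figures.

Coriolis parameter at 56°N:
f = 2Ω sin φ = 2 × 7.29×10⁻⁵ × sin 56° = 1.21×10⁻⁴ s⁻¹
Pressure gradient: |∂P/∂n| = 900 Pa / 238000 m = 3.78×10⁻³ Pa/m
Geostrophic speed: V_g = |∂P/∂n|/(fρ) = 3.78×10⁻³/(1.21×10⁻⁴ × 1.13) = 27.7 m/s
Around a low, centrifugal force acts outward with Coriolis, so pressure-gradient force balances both:
(1/ρ)|∂P/∂n| = fV + V²/R  →  V² + fR·V − fR·V_g = 0
With fR = 1.21×10⁻⁴ × 1485×10³ m = 179 m/s:
V = [−fR + √((fR)² + 4 fR V_g)]/2 = [−179 + √(179² + 4×179×27.7)]/2 = 24.4 m/s
Subgeostrophic (V < V_g = 27.7 m/s), as expected around a low.
Converting: 24.4 m/s × 1.944 = 47.4 knots

47.4 knots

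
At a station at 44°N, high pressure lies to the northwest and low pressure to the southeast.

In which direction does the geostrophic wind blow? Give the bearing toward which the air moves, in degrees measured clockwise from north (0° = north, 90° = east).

The pressure-gradient force points toward the southeast (bearing 135°).
Geostrophic balance: in the Northern Hemisphere the Coriolis force deflects motion to the right, so the geostrophic wind blows 90° to the right of the pressure-gradient force (low pressure on the left).
Rotating 135° by 90° clockwise gives 225° — the wind blows toward the southwest.

225°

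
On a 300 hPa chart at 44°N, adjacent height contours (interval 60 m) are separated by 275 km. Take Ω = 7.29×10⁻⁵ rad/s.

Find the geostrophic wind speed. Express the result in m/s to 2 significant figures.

21 m/s

Coriolis parameter at 44°N:
f = 2Ω sin φ = 2 × 7.29×10⁻⁵ × sin 44° = 1.01×10⁻⁴ s⁻¹
Height gradient: |∂Z/∂n| = 60 m / 275000 m = 2.18×10⁻⁴
On a pressure surface, geostrophic balance gives V_g = (g/f)|∂Z/∂n|:
V_g = 9.81 × 2.18×10⁻⁴ / 1.01×10⁻⁴ = 21.1 m/s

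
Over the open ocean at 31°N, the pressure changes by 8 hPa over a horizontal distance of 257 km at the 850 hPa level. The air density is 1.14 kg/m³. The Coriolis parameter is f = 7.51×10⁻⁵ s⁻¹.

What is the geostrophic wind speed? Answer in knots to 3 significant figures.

Pressure gradient: |∂P/∂n| = 800 Pa / 257000 m = 3.11×10⁻³ Pa/m
Geostrophic balance (pressure-gradient force = Coriolis force):
V_g = (1/(fρ)) |∂P/∂n| = 3.11×10⁻³ / (7.51×10⁻⁵ × 1.14) = 36.4 m/s
Converting: 36.4 m/s × 1.944 = 70.7 knots

70.7 knots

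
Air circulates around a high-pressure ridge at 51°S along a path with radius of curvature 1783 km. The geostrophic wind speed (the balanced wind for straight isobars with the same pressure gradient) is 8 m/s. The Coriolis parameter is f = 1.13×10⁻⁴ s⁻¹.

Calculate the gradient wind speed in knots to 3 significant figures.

16.2 knots

Around a high, pressure-gradient force acts outward with centrifugal, so Coriolis balances both:
fV = (1/ρ)|∂P/∂n| + V²/R  →  V² − fR·V + fR·V_g = 0
With fR = 1.13×10⁻⁴ × 1783×10³ m = 201 m/s:
V = [fR − √((fR)² − 4 fR V_g)]/2 = [201 − √(201² − 4×201×8)]/2 = 8.35 m/s
Supergeostrophic (V > V_g = 8 m/s), as expected around a high.
Converting: 8.35 m/s × 1.944 = 16.2 knots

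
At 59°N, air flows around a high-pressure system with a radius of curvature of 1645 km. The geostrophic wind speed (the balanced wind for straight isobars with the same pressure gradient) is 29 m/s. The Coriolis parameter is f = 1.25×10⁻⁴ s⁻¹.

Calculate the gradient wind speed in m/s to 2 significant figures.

Around a high, pressure-gradient force acts outward with centrifugal, so Coriolis balances both:
fV = (1/ρ)|∂P/∂n| + V²/R  →  V² − fR·V + fR·V_g = 0
With fR = 1.25×10⁻⁴ × 1645×10³ m = 206 m/s:
V = [fR − √((fR)² − 4 fR V_g)]/2 = [206 − √(206² − 4×206×29)]/2 = 34.9 m/s
Supergeostrophic (V > V_g = 29 m/s), as expected around a high.

35 m/s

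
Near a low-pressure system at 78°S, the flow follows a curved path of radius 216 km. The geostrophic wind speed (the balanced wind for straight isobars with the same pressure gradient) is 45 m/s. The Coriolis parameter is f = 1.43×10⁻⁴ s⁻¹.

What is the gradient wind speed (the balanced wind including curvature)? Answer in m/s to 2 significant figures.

Around a low, centrifugal force acts outward with Coriolis, so pressure-gradient force balances both:
(1/ρ)|∂P/∂n| = fV + V²/R  →  V² + fR·V − fR·V_g = 0
With fR = 1.43×10⁻⁴ × 216×10³ m = 30.9 m/s:
V = [−fR + √((fR)² + 4 fR V_g)]/2 = [−30.9 + √(30.9² + 4×30.9×45)]/2 = 24.9 m/s
Subgeostrophic (V < V_g = 45 m/s), as expected around a low.

25 m/s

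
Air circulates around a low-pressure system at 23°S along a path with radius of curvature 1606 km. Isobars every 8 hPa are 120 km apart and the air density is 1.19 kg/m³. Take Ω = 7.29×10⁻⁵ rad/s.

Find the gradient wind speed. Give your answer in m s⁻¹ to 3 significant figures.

59.6 m s⁻¹

Coriolis parameter at 23°S:
f = 2Ω sin φ = 2 × 7.29×10⁻⁵ × sin 23° = 5.70×10⁻⁵ s⁻¹
Pressure gradient: |∂P/∂n| = 800 Pa / 120000 m = 6.67×10⁻³ Pa/m
Geostrophic speed: V_g = |∂P/∂n|/(fρ) = 6.67×10⁻³/(5.70×10⁻⁵ × 1.19) = 98.3 m/s
Around a low, centrifugal force acts outward with Coriolis, so pressure-gradient force balances both:
(1/ρ)|∂P/∂n| = fV + V²/R  →  V² + fR·V − fR·V_g = 0
With fR = 5.70×10⁻⁵ × 1606×10³ m = 91.5 m/s:
V = [−fR + √((fR)² + 4 fR V_g)]/2 = [−91.5 + √(91.5² + 4×91.5×98.3)]/2 = 59.6 m/s
Subgeostrophic (V < V_g = 98.3 m/s), as expected around a low.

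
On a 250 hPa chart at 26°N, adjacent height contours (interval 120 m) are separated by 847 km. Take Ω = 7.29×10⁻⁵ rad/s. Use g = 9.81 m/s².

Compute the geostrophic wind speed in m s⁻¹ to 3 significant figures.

Coriolis parameter at 26°N:
f = 2Ω sin φ = 2 × 7.29×10⁻⁵ × sin 26° = 6.39×10⁻⁵ s⁻¹
Height gradient: |∂Z/∂n| = 120 m / 847000 m = 1.42×10⁻⁴
On a pressure surface, geostrophic balance gives V_g = (g/f)|∂Z/∂n|:
V_g = 9.81 × 1.42×10⁻⁴ / 6.39×10⁻⁵ = 21.7 m/s

21.7 m s⁻¹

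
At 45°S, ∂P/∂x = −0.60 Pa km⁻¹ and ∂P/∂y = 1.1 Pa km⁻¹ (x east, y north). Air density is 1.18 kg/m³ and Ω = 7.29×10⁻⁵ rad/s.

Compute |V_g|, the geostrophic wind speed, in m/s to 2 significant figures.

Coriolis parameter at 45°S:
f = 2Ω sin φ = 2 × 7.29×10⁻⁵ × sin 45° = 1.03×10⁻⁴ s⁻¹
In the Southern Hemisphere f is negative: f = −1.03×10⁻⁴ s⁻¹.
Component geostrophic relations (x east, y north):
u_g = −(1/(fρ)) ∂P/∂y,  v_g = (1/(fρ)) ∂P/∂x
u_g = −(1.1×10⁻³)/(−1.03×10⁻⁴ × 1.18) = 9.04 m/s;  v_g = (−0.60×10⁻³)/(−1.03×10⁻⁴ × 1.18) = 4.93 m/s
|V_g| = √(u_g² + v_g²) = 10.3 m/s

10 m/s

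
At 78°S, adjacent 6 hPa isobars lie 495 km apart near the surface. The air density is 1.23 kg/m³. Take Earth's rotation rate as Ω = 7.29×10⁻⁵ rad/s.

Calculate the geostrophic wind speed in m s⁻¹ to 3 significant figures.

Coriolis parameter at 78°S:
f = 2Ω sin φ = 2 × 7.29×10⁻⁵ × sin 78° = 1.43×10⁻⁴ s⁻¹
Pressure gradient: |∂P/∂n| = 600 Pa / 495000 m = 1.21×10⁻³ Pa/m
Geostrophic balance (pressure-gradient force = Coriolis force):
V_g = (1/(fρ)) |∂P/∂n| = 1.21×10⁻³ / (1.43×10⁻⁴ × 1.23) = 6.91 m/s

6.91 m s⁻¹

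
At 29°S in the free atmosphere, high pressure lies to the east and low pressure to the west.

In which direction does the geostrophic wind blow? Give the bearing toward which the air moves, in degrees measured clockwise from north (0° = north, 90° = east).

The pressure-gradient force points toward the west (bearing 270°).
Geostrophic balance: in the Southern Hemisphere the Coriolis force deflects motion to the left, so the geostrophic wind blows 90° to the left of the pressure-gradient force (low pressure on the right).
Rotating 270° by 90° counterclockwise gives 180° — the wind blows toward the south.

180°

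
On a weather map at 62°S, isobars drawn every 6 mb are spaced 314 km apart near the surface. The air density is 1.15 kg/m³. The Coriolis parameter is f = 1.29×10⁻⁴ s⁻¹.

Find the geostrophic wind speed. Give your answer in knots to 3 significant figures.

Pressure gradient: |∂P/∂n| = 600 Pa / 314000 m = 1.91×10⁻³ Pa/m
Geostrophic balance (pressure-gradient force = Coriolis force):
V_g = (1/(fρ)) |∂P/∂n| = 1.91×10⁻³ / (1.29×10⁻⁴ × 1.15) = 12.9 m/s
Converting: 12.9 m/s × 1.944 = 25.0 knots

25.0 knots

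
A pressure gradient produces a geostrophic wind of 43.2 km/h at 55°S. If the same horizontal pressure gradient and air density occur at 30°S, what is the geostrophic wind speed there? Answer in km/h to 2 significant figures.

With the same pressure gradient and density, V_g ∝ 1/f ∝ 1/sin φ.
V₂ = V₁ · sin φ₁ / sin φ₂ = 43.2 × sin 55° / sin 30°
V₂ = 43.2 × 0.8192/0.5000 = 71 km/h

71 km/h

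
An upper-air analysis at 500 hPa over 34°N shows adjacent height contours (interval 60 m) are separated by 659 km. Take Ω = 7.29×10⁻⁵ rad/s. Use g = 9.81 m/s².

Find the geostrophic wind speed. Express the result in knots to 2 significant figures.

Coriolis parameter at 34°N:
f = 2Ω sin φ = 2 × 7.29×10⁻⁵ × sin 34° = 8.15×10⁻⁵ s⁻¹
Height gradient: |∂Z/∂n| = 60 m / 659000 m = 9.10×10⁻⁵
On a pressure surface, geostrophic balance gives V_g = (g/f)|∂Z/∂n|:
V_g = 9.81 × 9.10×10⁻⁵ / 8.15×10⁻⁵ = 11.0 m/s
Converting: 11.0 m/s × 1.944 = 21 knots

21 knots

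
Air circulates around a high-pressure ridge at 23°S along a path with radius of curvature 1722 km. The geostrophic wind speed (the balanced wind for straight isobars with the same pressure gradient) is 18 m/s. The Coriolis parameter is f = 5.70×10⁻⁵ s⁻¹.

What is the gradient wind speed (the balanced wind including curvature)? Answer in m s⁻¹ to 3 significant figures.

Around a high, pressure-gradient force acts outward with centrifugal, so Coriolis balances both:
fV = (1/ρ)|∂P/∂n| + V²/R  →  V² − fR·V + fR·V_g = 0
With fR = 5.70×10⁻⁵ × 1722×10³ m = 98.2 m/s:
V = [fR − √((fR)² − 4 fR V_g)]/2 = [98.2 − √(98.2² − 4×98.2×18)]/2 = 23.7 m/s
Supergeostrophic (V > V_g = 18 m/s), as expected around a high.

23.7 m s⁻¹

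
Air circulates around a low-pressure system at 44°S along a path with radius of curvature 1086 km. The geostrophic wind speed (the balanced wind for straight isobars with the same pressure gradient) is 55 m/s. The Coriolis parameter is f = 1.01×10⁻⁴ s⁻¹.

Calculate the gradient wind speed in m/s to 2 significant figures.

40 m/s

Around a low, centrifugal force acts outward with Coriolis, so pressure-gradient force balances both:
(1/ρ)|∂P/∂n| = fV + V²/R  →  V² + fR·V − fR·V_g = 0
With fR = 1.01×10⁻⁴ × 1086×10³ m = 110 m/s:
V = [−fR + √((fR)² + 4 fR V_g)]/2 = [−110 + √(110² + 4×110×55)]/2 = 40.2 m/s
Subgeostrophic (V < V_g = 55 m/s), as expected around a low.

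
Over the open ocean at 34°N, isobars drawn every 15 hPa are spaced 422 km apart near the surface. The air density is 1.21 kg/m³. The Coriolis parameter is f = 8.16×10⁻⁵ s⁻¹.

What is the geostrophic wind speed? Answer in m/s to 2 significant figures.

36 m/s

Pressure gradient: |∂P/∂n| = 1500 Pa / 422000 m = 3.55×10⁻³ Pa/m
Geostrophic balance (pressure-gradient force = Coriolis force):
V_g = (1/(fρ)) |∂P/∂n| = 3.55×10⁻³ / (8.16×10⁻⁵ × 1.21) = 36.0 m/s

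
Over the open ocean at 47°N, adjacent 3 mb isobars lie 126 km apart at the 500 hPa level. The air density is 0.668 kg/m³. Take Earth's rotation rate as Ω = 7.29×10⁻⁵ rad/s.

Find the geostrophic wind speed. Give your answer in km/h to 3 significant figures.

120 km/h

Coriolis parameter at 47°N:
f = 2Ω sin φ = 2 × 7.29×10⁻⁵ × sin 47° = 1.07×10⁻⁴ s⁻¹
Pressure gradient: |∂P/∂n| = 300 Pa / 126000 m = 2.38×10⁻³ Pa/m
Geostrophic balance (pressure-gradient force = Coriolis force):
V_g = (1/(fρ)) |∂P/∂n| = 2.38×10⁻³ / (1.07×10⁻⁴ × 0.668) = 33.4 m/s
Converting: 33.4 m/s × 3.6 = 120 km/h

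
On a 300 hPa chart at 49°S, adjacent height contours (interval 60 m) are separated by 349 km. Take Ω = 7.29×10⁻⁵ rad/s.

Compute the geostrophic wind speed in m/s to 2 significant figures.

15 m/s

Coriolis parameter at 49°S:
f = 2Ω sin φ = 2 × 7.29×10⁻⁵ × sin 49° = 1.10×10⁻⁴ s⁻¹
Height gradient: |∂Z/∂n| = 60 m / 349000 m = 1.72×10⁻⁴
On a pressure surface, geostrophic balance gives V_g = (g/f)|∂Z/∂n|:
V_g = 9.81 × 1.72×10⁻⁴ / 1.10×10⁻⁴ = 15.3 m/s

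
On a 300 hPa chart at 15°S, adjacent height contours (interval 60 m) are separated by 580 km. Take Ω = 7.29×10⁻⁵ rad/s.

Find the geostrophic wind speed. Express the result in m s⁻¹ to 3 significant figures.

26.9 m s⁻¹

Coriolis parameter at 15°S:
f = 2Ω sin φ = 2 × 7.29×10⁻⁵ × sin 15° = 3.77×10⁻⁵ s⁻¹
Height gradient: |∂Z/∂n| = 60 m / 580000 m = 1.03×10⁻⁴
On a pressure surface, geostrophic balance gives V_g = (g/f)|∂Z/∂n|:
V_g = 9.81 × 1.03×10⁻⁴ / 3.77×10⁻⁵ = 26.9 m/s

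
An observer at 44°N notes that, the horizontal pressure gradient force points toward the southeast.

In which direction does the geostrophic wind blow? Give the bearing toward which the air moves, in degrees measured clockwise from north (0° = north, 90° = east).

225°

The pressure-gradient force points toward the southeast (bearing 135°).
Geostrophic balance: in the Northern Hemisphere the Coriolis force deflects motion to the right, so the geostrophic wind blows 90° to the right of the pressure-gradient force (low pressure on the left).
Rotating 135° by 90° clockwise gives 225° — the wind blows toward the southwest.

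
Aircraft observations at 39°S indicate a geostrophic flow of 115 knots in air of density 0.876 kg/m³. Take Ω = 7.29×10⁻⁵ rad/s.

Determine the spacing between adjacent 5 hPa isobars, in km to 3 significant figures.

Coriolis parameter at 39°S:
f = 2Ω sin φ = 2 × 7.29×10⁻⁵ × sin 39° = 9.18×10⁻⁵ s⁻¹
Wind speed in SI: 115 knots = 59.2 m/s
Geostrophic balance rearranged: |∂P/∂n| = f ρ V_g
|∂P/∂n| = 9.18×10⁻⁵ × 0.876 × 59.2 = 4.76×10⁻³ Pa/m
Isobar spacing: Δn = ΔP/|∂P/∂n| = 500 Pa / 4.76×10⁻³ Pa/m = 105148 m ≈ 105 km

105 km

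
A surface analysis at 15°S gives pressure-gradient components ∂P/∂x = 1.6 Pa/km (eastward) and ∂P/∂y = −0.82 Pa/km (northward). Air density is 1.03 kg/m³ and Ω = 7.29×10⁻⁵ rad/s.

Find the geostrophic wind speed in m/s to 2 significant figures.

46 m/s

Coriolis parameter at 15°S:
f = 2Ω sin φ = 2 × 7.29×10⁻⁵ × sin 15° = 3.77×10⁻⁵ s⁻¹
In the Southern Hemisphere f is negative: f = −3.77×10⁻⁵ s⁻¹.
Component geostrophic relations (x east, y north):
u_g = −(1/(fρ)) ∂P/∂y,  v_g = (1/(fρ)) ∂P/∂x
u_g = −(−0.82×10⁻³)/(−3.77×10⁻⁵ × 1.03) = −21.1 m/s;  v_g = (1.6×10⁻³)/(−3.77×10⁻⁵ × 1.03) = −41.2 m/s
|V_g| = √(u_g² + v_g²) = 46.3 m/s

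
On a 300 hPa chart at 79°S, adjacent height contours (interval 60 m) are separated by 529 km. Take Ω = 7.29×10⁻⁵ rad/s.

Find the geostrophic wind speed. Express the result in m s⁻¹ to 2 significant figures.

7.8 m s⁻¹

Coriolis parameter at 79°S:
f = 2Ω sin φ = 2 × 7.29×10⁻⁵ × sin 79° = 1.43×10⁻⁴ s⁻¹
Height gradient: |∂Z/∂n| = 60 m / 529000 m = 1.13×10⁻⁴
On a pressure surface, geostrophic balance gives V_g = (g/f)|∂Z/∂n|:
V_g = 9.81 × 1.13×10⁻⁴ / 1.43×10⁻⁴ = 7.77 m/s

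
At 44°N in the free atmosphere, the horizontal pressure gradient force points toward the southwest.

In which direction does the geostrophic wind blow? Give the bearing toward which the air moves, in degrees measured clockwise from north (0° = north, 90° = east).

The pressure-gradient force points toward the southwest (bearing 225°).
Geostrophic balance: in the Northern Hemisphere the Coriolis force deflects motion to the right, so the geostrophic wind blows 90° to the right of the pressure-gradient force (low pressure on the left).
Rotating 225° by 90° clockwise gives 315° — the wind blows toward the northwest.

315°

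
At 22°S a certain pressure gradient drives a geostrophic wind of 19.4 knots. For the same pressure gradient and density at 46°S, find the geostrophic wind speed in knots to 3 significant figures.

With the same pressure gradient and density, V_g ∝ 1/f ∝ 1/sin φ.
V₂ = V₁ · sin φ₁ / sin φ₂ = 19.4 × sin 22° / sin 46°
V₂ = 19.4 × 0.3746/0.7193 = 10.1 knots

10.1 knots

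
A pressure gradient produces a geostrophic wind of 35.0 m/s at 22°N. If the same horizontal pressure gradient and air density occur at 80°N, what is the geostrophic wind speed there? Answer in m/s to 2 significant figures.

With the same pressure gradient and density, V_g ∝ 1/f ∝ 1/sin φ.
V₂ = V₁ · sin φ₁ / sin φ₂ = 35.0 × sin 22° / sin 80°
V₂ = 35.0 × 0.3746/0.9848 = 13 m/s

13 m/s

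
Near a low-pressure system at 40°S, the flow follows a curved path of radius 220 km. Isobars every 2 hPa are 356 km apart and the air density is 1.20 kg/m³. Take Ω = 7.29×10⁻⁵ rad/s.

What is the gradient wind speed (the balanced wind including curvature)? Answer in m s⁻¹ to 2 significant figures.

Coriolis parameter at 40°S:
f = 2Ω sin φ = 2 × 7.29×10⁻⁵ × sin 40° = 9.37×10⁻⁵ s⁻¹
Pressure gradient: |∂P/∂n| = 200 Pa / 356000 m = 5.62×10⁻⁴ Pa/m
Geostrophic speed: V_g = |∂P/∂n|/(fρ) = 5.62×10⁻⁴/(9.37×10⁻⁵ × 1.20) = 5.00 m/s
Around a low, centrifugal force acts outward with Coriolis, so pressure-gradient force balances both:
(1/ρ)|∂P/∂n| = fV + V²/R  →  V² + fR·V − fR·V_g = 0
With fR = 9.37×10⁻⁵ × 220×10³ m = 20.6 m/s:
V = [−fR + √((fR)² + 4 fR V_g)]/2 = [−20.6 + √(20.6² + 4×20.6×5)]/2 = 4.16 m/s
Subgeostrophic (V < V_g = 5 m/s), as expected around a low.

4.2 m s⁻¹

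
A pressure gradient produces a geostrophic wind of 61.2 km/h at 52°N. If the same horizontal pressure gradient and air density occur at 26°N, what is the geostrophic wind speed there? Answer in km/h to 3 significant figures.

With the same pressure gradient and density, V_g ∝ 1/f ∝ 1/sin φ.
V₂ = V₁ · sin φ₁ / sin φ₂ = 61.2 × sin 52° / sin 26°
V₂ = 61.2 × 0.7880/0.4384 = 110 km/h

110 km/h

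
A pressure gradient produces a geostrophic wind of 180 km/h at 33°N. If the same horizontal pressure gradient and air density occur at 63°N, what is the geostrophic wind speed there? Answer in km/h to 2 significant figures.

With the same pressure gradient and density, V_g ∝ 1/f ∝ 1/sin φ.
V₂ = V₁ · sin φ₁ / sin φ₂ = 180 × sin 33° / sin 63°
V₂ = 180 × 0.5446/0.8910 = 110 km/h

110 km/h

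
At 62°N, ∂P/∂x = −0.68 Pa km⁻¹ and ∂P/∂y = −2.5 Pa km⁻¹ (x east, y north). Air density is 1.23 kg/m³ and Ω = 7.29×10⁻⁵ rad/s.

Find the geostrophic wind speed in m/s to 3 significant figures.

16.4 m/s

Coriolis parameter at 62°N:
f = 2Ω sin φ = 2 × 7.29×10⁻⁵ × sin 62° = 1.29×10⁻⁴ s⁻¹
Component geostrophic relations (x east, y north):
u_g = −(1/(fρ)) ∂P/∂y,  v_g = (1/(fρ)) ∂P/∂x
u_g = −(−2.5×10⁻³)/(1.29×10⁻⁴ × 1.23) = 15.8 m/s;  v_g = (−0.68×10⁻³)/(1.29×10⁻⁴ × 1.23) = −4.29 m/s
|V_g| = √(u_g² + v_g²) = 16.4 m/s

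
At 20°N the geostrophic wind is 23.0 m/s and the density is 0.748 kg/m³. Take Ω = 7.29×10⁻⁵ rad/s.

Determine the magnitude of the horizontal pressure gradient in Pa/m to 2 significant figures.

Coriolis parameter at 20°N:
f = 2Ω sin φ = 2 × 7.29×10⁻⁵ × sin 20° = 4.99×10⁻⁵ s⁻¹
Geostrophic balance rearranged: |∂P/∂n| = f ρ V_g
|∂P/∂n| = 4.99×10⁻⁵ × 0.748 × 23.0 = 8.58×10⁻⁴ Pa/m

8.6×10⁻⁴ Pa/m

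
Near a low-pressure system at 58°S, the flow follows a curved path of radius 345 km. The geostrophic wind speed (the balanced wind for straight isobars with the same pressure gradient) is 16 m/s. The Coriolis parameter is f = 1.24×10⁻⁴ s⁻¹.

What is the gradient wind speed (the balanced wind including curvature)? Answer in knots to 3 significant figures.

24.1 knots

Around a low, centrifugal force acts outward with Coriolis, so pressure-gradient force balances both:
(1/ρ)|∂P/∂n| = fV + V²/R  →  V² + fR·V − fR·V_g = 0
With fR = 1.24×10⁻⁴ × 345×10³ m = 42.8 m/s:
V = [−fR + √((fR)² + 4 fR V_g)]/2 = [−42.8 + √(42.8² + 4×42.8×16)]/2 = 12.4 m/s
Subgeostrophic (V < V_g = 16 m/s), as expected around a low.
Converting: 12.4 m/s × 1.944 = 24.1 knots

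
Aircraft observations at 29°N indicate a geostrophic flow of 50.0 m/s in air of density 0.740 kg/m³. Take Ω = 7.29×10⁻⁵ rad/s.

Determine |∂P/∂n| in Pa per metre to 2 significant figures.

Coriolis parameter at 29°N:
f = 2Ω sin φ = 2 × 7.29×10⁻⁵ × sin 29° = 7.07×10⁻⁵ s⁻¹
Geostrophic balance rearranged: |∂P/∂n| = f ρ V_g
|∂P/∂n| = 7.07×10⁻⁵ × 0.740 × 50.0 = 2.62×10⁻³ Pa/m

2.6×10⁻³ Pa/m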